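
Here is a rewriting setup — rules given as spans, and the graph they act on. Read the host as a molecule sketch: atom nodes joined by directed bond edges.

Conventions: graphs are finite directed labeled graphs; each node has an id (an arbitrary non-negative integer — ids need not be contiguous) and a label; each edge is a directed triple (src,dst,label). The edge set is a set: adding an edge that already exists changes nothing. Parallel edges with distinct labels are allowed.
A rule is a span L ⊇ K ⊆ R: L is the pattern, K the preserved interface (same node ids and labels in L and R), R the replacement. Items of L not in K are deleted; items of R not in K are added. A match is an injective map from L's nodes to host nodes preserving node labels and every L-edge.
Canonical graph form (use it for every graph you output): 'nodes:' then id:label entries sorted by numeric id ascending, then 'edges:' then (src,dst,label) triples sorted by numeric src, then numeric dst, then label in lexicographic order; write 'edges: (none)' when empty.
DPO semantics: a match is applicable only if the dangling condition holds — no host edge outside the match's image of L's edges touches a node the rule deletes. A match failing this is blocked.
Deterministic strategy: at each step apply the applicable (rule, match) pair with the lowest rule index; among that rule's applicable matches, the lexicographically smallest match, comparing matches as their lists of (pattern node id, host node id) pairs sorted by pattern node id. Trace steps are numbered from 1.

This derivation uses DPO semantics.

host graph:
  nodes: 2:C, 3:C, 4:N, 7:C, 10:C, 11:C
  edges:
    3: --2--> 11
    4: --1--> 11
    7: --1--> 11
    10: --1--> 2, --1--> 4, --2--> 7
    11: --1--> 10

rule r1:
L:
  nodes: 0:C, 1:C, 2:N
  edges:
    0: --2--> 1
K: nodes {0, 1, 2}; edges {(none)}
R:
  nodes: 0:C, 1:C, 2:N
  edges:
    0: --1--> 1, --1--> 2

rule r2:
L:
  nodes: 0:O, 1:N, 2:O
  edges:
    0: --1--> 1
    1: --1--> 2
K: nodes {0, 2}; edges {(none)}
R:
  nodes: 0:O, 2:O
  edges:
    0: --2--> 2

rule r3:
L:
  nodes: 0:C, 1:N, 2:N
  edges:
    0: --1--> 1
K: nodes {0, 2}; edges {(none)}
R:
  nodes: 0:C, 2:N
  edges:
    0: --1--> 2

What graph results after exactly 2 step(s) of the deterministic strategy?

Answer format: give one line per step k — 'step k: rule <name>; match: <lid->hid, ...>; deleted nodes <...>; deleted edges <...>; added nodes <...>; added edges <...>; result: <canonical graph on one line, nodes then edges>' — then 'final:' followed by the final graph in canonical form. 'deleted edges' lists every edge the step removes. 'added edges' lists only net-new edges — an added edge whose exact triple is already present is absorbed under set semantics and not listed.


step 1: rule r1; match: 0->3, 1->11, 2->4; deleted nodes (none); deleted edges (3,11,2); added nodes (none); added edges (3,4,1); (3,11,1); result: nodes: 2:C, 3:C, 4:N, 7:C, 10:C, 11:C edges: (3,4,1); (3,11,1); (4,11,1); (7,11,1); (10,2,1); (10,4,1); (10,7,2); (11,10,1)
step 2: rule r1; match: 0->10, 1->7, 2->4; deleted nodes (none); deleted edges (10,7,2); added nodes (none); added edges (10,7,1); result: nodes: 2:C, 3:C, 4:N, 7:C, 10:C, 11:C edges: (3,4,1); (3,11,1); (4,11,1); (7,11,1); (10,2,1); (10,4,1); (10,7,1); (11,10,1)
final:
nodes: 2:C, 3:C, 4:N, 7:C, 10:C, 11:C
edges: (3,4,1); (3,11,1); (4,11,1); (7,11,1); (10,2,1); (10,4,1); (10,7,1); (11,10,1)


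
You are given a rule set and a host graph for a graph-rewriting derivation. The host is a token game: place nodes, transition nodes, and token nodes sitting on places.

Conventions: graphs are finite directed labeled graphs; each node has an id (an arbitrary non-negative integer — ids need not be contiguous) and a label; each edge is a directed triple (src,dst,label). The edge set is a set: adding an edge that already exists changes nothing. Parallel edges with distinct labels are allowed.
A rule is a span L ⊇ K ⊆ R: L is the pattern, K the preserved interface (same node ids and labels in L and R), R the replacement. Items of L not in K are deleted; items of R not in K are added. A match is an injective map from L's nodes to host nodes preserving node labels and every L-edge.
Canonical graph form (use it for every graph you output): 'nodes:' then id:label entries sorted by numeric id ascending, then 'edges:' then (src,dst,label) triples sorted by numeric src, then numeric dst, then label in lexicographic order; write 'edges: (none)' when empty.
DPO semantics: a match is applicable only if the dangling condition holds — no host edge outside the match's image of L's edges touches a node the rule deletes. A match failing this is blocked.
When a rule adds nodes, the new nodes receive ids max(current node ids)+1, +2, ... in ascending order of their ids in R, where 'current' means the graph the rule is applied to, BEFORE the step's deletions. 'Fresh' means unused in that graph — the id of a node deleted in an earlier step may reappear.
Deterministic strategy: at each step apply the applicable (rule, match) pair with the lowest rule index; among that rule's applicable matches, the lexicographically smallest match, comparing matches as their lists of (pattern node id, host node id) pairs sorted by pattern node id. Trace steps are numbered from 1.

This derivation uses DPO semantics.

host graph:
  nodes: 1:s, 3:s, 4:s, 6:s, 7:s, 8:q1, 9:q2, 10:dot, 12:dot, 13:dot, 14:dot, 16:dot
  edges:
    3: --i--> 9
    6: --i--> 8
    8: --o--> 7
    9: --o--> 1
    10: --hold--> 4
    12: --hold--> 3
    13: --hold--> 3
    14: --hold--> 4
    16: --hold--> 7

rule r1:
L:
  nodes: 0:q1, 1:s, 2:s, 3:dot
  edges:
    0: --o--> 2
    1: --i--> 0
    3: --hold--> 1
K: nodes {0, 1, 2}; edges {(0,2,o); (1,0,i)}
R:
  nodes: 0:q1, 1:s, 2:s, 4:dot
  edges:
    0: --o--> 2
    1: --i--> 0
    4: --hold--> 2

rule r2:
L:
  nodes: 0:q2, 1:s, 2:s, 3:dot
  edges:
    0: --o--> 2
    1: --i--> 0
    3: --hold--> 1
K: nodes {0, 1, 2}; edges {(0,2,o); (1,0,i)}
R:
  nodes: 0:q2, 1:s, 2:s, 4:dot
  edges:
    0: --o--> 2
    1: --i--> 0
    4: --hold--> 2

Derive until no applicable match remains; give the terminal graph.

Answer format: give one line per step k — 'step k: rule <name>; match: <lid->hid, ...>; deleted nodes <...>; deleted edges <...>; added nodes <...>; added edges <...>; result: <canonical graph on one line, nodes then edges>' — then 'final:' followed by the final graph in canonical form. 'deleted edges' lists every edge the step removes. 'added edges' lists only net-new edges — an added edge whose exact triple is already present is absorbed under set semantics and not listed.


step 1: rule r2; match: 0->9, 1->3, 2->1, 3->12; deleted nodes 12; deleted edges (12,3,hold); added nodes 17; added edges (17,1,hold); result: nodes: 1:s, 3:s, 4:s, 6:s, 7:s, 8:q1, 9:q2, 10:dot, 13:dot, 14:dot, 16:dot, 17:dot edges: (3,9,i); (6,8,i); (8,7,o); (9,1,o); (10,4,hold); (13,3,hold); (14,4,hold); (16,7,hold); (17,1,hold)
step 2: rule r2; match: 0->9, 1->3, 2->1, 3->13; deleted nodes 13; deleted edges (13,3,hold); added nodes 18; added edges (18,1,hold); result: nodes: 1:s, 3:s, 4:s, 6:s, 7:s, 8:q1, 9:q2, 10:dot, 14:dot, 16:dot, 17:dot, 18:dot edges: (3,9,i); (6,8,i); (8,7,o); (9,1,o); (10,4,hold); (14,4,hold); (16,7,hold); (17,1,hold); (18,1,hold)
final:
nodes: 1:s, 3:s, 4:s, 6:s, 7:s, 8:q1, 9:q2, 10:dot, 14:dot, 16:dot, 17:dot, 18:dot
edges: (3,9,i); (6,8,i); (8,7,o); (9,1,o); (10,4,hold); (14,4,hold); (16,7,hold); (17,1,hold); (18,1,hold)


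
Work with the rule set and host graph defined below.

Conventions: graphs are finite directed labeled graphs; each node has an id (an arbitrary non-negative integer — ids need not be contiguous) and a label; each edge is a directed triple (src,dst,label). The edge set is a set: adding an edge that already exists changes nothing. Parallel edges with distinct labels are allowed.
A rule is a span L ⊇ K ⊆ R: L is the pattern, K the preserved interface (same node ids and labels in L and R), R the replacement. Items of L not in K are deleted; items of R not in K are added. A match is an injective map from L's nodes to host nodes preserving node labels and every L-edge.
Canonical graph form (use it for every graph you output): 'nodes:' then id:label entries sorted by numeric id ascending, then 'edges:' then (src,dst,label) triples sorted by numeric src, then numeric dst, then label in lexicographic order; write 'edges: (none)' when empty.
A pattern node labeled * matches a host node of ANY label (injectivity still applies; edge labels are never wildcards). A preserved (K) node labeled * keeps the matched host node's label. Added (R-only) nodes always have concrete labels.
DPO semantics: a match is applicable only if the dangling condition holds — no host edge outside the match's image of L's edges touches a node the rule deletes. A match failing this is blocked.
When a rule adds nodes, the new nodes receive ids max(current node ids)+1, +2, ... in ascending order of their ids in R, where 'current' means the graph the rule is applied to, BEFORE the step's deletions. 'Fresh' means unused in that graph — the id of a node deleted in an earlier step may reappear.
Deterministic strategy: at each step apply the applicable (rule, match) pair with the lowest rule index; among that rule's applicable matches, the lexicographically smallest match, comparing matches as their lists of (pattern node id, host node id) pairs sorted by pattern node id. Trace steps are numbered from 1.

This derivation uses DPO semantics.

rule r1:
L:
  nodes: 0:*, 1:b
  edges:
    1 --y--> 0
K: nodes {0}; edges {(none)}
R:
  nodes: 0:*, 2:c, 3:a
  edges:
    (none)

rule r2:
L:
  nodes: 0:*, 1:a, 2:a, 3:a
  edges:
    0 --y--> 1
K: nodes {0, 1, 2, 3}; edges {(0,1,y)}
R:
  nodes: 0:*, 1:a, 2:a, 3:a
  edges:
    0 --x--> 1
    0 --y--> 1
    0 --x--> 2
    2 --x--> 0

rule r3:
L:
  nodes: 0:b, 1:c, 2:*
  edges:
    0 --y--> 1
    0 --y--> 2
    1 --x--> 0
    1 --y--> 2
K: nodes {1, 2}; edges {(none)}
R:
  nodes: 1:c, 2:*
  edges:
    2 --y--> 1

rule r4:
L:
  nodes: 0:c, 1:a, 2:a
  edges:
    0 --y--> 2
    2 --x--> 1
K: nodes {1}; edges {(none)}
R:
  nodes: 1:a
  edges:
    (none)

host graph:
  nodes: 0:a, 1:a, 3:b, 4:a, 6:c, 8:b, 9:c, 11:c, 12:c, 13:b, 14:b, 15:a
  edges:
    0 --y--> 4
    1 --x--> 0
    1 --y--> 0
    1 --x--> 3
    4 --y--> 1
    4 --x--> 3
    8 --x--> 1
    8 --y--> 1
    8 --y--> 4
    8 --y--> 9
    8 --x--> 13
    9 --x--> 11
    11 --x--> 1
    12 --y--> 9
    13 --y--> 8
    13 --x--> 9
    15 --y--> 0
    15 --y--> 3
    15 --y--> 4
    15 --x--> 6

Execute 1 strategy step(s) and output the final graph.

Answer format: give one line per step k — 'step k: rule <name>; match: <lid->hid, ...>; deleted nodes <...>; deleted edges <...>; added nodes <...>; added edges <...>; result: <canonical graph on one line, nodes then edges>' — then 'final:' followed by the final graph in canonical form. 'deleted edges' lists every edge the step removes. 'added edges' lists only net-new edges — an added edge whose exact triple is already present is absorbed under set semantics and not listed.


step 1: rule r2; match: 0->0, 1->4, 2->1, 3->15; deleted nodes (none); deleted edges (none); added nodes (none); added edges (0,1,x); (0,4,x); result: nodes: 0:a, 1:a, 3:b, 4:a, 6:c, 8:b, 9:c, 11:c, 12:c, 13:b, 14:b, 15:a edges: (0,1,x); (0,4,x); (0,4,y); (1,0,x); (1,0,y); (1,3,x); (4,1,y); (4,3,x); (8,1,x); (8,1,y); (8,4,y); (8,9,y); (8,13,x); (9,11,x); (11,1,x); (12,9,y); (13,8,y); (13,9,x); (15,0,y); (15,3,y); (15,4,y); (15,6,x)
final:
nodes: 0:a, 1:a, 3:b, 4:a, 6:c, 8:b, 9:c, 11:c, 12:c, 13:b, 14:b, 15:a
edges: (0,1,x); (0,4,x); (0,4,y); (1,0,x); (1,0,y); (1,3,x); (4,1,y); (4,3,x); (8,1,x); (8,1,y); (8,4,y); (8,9,y); (8,13,x); (9,11,x); (11,1,x); (12,9,y); (13,8,y); (13,9,x); (15,0,y); (15,3,y); (15,4,y); (15,6,x)


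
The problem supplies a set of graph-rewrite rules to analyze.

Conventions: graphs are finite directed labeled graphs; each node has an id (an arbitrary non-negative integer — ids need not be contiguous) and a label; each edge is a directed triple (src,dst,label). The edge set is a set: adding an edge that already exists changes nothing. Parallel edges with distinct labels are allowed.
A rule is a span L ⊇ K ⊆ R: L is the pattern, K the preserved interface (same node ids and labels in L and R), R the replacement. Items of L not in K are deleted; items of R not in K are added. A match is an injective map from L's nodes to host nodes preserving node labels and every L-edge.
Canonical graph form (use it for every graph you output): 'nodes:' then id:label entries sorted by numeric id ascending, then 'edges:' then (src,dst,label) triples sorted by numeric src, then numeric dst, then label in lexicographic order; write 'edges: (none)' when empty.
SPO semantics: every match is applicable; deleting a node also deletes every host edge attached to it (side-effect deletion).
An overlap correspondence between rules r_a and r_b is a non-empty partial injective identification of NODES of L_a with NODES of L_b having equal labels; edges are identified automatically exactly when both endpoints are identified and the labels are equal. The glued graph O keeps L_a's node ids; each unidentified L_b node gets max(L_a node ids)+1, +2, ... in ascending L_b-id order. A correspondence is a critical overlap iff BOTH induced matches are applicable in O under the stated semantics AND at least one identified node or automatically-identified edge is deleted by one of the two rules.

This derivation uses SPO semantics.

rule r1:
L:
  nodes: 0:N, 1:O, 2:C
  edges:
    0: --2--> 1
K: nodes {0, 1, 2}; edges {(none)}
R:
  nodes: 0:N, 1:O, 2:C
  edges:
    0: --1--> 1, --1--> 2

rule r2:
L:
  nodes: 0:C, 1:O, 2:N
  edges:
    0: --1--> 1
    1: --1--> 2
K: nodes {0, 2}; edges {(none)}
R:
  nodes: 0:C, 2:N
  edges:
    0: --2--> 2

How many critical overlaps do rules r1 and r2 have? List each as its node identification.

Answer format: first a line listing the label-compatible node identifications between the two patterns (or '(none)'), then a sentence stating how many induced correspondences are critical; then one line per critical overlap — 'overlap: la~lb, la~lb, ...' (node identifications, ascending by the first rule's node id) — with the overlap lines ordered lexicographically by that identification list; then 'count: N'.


label-compatible node identifications between L(r1) and L(r2): 0~2, 1~1, 2~0
4 of the induced correspondences are critical overlaps of r1 and r2.
overlap: 0~2, 1~1
overlap: 0~2, 1~1, 2~0
overlap: 1~1
overlap: 1~1, 2~0
count: 4


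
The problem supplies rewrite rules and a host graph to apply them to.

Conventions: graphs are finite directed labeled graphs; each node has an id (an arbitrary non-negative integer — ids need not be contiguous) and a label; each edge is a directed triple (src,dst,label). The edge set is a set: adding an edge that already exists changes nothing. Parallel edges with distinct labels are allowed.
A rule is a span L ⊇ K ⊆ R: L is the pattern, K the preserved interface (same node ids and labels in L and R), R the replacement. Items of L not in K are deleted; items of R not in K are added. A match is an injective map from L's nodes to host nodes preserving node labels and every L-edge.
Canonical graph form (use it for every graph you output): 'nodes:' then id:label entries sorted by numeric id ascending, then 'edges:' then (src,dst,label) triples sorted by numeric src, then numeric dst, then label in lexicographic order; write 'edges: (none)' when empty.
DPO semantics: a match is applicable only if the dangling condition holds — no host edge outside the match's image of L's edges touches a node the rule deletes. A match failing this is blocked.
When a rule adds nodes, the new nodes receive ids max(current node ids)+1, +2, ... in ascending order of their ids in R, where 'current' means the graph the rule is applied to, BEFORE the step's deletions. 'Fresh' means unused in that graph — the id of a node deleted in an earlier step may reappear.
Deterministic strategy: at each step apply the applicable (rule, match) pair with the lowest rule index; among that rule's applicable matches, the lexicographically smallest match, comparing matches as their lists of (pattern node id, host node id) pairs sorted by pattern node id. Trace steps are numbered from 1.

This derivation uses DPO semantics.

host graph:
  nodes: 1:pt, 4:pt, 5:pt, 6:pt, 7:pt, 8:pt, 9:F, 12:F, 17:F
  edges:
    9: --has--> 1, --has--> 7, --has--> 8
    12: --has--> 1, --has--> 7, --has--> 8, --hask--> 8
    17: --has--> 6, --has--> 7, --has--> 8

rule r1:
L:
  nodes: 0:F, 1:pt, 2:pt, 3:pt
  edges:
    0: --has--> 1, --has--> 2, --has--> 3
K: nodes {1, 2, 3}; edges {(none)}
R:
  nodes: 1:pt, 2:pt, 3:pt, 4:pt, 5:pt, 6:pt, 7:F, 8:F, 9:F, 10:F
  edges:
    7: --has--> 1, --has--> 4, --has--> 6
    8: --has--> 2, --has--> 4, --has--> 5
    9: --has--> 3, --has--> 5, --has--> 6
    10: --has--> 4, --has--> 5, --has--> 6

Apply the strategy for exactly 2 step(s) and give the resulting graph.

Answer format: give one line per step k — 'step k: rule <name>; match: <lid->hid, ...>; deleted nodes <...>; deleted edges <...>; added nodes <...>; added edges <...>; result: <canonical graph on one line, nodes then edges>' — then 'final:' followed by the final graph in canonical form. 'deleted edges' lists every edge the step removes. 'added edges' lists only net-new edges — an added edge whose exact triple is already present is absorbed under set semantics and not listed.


step 1: rule r1; match: 0->9, 1->1, 2->7, 3->8; deleted nodes 9; deleted edges (9,1,has); (9,7,has); (9,8,has); added nodes 18, 19, 20, 21, 22, 23, 24; added edges (21,1,has); (21,18,has); (21,20,has); (22,7,has); (22,18,has); (22,19,has); (23,8,has); (23,19,has); (23,20,has); (24,18,has); (24,19,has); (24,20,has); result: nodes: 1:pt, 4:pt, 5:pt, 6:pt, 7:pt, 8:pt, 12:F, 17:F, 18:pt, 19:pt, 20:pt, 21:F, 22:F, 23:F, 24:F edges: (12,1,has); (12,7,has); (12,8,has); (12,8,hask); (17,6,has); (17,7,has); (17,8,has); (21,1,has); (21,18,has); (21,20,has); (22,7,has); (22,18,has); (22,19,has); (23,8,has); (23,19,has); (23,20,has); (24,18,has); (24,19,has); (24,20,has)
step 2: rule r1; match: 0->17, 1->6, 2->7, 3->8; deleted nodes 17; deleted edges (17,6,has); (17,7,has); (17,8,has); added nodes 25, 26, 27, 28, 29, 30, 31; added edges (28,6,has); (28,25,has); (28,27,has); (29,7,has); (29,25,has); (29,26,has); (30,8,has); (30,26,has); (30,27,has); (31,25,has); (31,26,has); (31,27,has); result: nodes: 1:pt, 4:pt, 5:pt, 6:pt, 7:pt, 8:pt, 12:F, 18:pt, 19:pt, 20:pt, 21:F, 22:F, 23:F, 24:F, 25:pt, 26:pt, 27:pt, 28:F, 29:F, 30:F, 31:F edges: (12,1,has); (12,7,has); (12,8,has); (12,8,hask); (21,1,has); (21,18,has); (21,20,has); (22,7,has); (22,18,has); (22,19,has); (23,8,has); (23,19,has); (23,20,has); (24,18,has); (24,19,has); (24,20,has); (28,6,has); (28,25,has); (28,27,has); (29,7,has); (29,25,has); (29,26,has); (30,8,has); (30,26,has); (30,27,has); (31,25,has); (31,26,has); (31,27,has)
final:
nodes: 1:pt, 4:pt, 5:pt, 6:pt, 7:pt, 8:pt, 12:F, 18:pt, 19:pt, 20:pt, 21:F, 22:F, 23:F, 24:F, 25:pt, 26:pt, 27:pt, 28:F, 29:F, 30:F, 31:F
edges: (12,1,has); (12,7,has); (12,8,has); (12,8,hask); (21,1,has); (21,18,has); (21,20,has); (22,7,has); (22,18,has); (22,19,has); (23,8,has); (23,19,has); (23,20,has); (24,18,has); (24,19,has); (24,20,has); (28,6,has); (28,25,has); (28,27,has); (29,7,has); (29,25,has); (29,26,has); (30,8,has); (30,26,has); (30,27,has); (31,25,has); (31,26,has); (31,27,has)


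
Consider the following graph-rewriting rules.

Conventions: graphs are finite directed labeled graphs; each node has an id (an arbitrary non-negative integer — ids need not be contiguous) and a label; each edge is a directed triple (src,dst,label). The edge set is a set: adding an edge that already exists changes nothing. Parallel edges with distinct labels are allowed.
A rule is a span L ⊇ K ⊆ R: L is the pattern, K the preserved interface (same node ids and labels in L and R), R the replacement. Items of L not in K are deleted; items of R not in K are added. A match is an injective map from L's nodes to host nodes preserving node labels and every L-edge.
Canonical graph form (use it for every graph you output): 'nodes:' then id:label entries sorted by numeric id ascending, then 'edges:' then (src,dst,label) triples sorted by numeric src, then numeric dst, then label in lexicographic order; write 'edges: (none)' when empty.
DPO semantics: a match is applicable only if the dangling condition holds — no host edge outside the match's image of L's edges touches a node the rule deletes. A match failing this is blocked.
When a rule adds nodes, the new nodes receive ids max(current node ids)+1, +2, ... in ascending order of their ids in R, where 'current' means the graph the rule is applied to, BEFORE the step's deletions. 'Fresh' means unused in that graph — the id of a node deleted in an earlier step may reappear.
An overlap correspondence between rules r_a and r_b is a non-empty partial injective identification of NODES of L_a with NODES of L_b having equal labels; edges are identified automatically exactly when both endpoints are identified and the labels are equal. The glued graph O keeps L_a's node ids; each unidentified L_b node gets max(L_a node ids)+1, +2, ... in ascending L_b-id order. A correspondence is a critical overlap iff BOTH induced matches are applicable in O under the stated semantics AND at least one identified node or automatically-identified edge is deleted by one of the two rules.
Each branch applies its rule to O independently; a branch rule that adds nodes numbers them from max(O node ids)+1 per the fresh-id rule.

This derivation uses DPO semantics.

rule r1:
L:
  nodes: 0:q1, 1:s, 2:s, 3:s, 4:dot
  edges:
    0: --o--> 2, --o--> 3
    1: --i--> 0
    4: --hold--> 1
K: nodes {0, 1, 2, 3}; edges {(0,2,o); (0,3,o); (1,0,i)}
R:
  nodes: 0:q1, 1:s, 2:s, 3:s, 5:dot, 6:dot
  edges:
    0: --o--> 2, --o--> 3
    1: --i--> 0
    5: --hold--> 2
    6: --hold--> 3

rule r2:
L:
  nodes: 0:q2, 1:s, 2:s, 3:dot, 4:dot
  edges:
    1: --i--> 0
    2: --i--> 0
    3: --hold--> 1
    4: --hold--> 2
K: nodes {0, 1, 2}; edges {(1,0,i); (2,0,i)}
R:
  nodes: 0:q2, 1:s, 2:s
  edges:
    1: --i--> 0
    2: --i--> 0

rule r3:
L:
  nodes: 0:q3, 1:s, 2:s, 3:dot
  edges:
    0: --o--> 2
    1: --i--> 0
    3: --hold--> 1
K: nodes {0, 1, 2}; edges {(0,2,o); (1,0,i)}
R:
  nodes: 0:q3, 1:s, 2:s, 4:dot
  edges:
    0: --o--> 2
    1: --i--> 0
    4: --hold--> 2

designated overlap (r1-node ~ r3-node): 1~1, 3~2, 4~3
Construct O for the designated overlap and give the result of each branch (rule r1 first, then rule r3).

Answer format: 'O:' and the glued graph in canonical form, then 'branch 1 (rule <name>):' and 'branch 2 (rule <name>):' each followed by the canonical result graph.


O:
nodes: 0:q1, 1:s, 2:s, 3:s, 4:dot, 5:q3
edges: (0,2,o); (0,3,o); (1,0,i); (1,5,i); (4,1,hold); (5,3,o)
branch 1 (rule r1):
nodes: 0:q1, 1:s, 2:s, 3:s, 5:q3, 6:dot, 7:dot
edges: (0,2,o); (0,3,o); (1,0,i); (1,5,i); (5,3,o); (6,2,hold); (7,3,hold)
branch 2 (rule r3):
nodes: 0:q1, 1:s, 2:s, 3:s, 5:q3, 6:dot
edges: (0,2,o); (0,3,o); (1,0,i); (1,5,i); (5,3,o); (6,3,hold)


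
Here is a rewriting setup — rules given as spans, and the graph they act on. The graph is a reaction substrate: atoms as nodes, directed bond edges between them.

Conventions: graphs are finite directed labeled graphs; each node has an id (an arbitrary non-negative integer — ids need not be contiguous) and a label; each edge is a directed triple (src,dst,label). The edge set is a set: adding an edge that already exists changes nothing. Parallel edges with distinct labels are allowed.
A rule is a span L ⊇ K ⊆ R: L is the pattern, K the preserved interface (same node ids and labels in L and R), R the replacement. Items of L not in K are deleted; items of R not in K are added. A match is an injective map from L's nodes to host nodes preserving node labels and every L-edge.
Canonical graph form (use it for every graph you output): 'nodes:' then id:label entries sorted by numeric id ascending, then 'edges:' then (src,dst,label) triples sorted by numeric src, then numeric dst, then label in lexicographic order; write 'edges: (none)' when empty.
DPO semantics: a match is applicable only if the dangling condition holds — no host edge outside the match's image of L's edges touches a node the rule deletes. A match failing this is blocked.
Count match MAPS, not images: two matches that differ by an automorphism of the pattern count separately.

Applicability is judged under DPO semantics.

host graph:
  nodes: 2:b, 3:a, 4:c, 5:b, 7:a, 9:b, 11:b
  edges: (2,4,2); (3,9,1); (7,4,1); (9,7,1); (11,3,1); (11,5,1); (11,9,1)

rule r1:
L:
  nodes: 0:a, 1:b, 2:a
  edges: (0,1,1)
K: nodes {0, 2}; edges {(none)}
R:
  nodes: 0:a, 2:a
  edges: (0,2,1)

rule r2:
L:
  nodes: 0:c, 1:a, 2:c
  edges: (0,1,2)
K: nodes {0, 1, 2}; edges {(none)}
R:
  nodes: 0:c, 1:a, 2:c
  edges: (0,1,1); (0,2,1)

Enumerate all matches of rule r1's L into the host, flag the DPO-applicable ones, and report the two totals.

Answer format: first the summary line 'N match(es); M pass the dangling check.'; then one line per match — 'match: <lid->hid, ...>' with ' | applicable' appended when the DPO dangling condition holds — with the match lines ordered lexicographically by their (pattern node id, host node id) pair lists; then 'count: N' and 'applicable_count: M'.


1 match(es); 0 pass the dangling check.
match: 0->3, 1->9, 2->7
count: 1
applicable_count: 0


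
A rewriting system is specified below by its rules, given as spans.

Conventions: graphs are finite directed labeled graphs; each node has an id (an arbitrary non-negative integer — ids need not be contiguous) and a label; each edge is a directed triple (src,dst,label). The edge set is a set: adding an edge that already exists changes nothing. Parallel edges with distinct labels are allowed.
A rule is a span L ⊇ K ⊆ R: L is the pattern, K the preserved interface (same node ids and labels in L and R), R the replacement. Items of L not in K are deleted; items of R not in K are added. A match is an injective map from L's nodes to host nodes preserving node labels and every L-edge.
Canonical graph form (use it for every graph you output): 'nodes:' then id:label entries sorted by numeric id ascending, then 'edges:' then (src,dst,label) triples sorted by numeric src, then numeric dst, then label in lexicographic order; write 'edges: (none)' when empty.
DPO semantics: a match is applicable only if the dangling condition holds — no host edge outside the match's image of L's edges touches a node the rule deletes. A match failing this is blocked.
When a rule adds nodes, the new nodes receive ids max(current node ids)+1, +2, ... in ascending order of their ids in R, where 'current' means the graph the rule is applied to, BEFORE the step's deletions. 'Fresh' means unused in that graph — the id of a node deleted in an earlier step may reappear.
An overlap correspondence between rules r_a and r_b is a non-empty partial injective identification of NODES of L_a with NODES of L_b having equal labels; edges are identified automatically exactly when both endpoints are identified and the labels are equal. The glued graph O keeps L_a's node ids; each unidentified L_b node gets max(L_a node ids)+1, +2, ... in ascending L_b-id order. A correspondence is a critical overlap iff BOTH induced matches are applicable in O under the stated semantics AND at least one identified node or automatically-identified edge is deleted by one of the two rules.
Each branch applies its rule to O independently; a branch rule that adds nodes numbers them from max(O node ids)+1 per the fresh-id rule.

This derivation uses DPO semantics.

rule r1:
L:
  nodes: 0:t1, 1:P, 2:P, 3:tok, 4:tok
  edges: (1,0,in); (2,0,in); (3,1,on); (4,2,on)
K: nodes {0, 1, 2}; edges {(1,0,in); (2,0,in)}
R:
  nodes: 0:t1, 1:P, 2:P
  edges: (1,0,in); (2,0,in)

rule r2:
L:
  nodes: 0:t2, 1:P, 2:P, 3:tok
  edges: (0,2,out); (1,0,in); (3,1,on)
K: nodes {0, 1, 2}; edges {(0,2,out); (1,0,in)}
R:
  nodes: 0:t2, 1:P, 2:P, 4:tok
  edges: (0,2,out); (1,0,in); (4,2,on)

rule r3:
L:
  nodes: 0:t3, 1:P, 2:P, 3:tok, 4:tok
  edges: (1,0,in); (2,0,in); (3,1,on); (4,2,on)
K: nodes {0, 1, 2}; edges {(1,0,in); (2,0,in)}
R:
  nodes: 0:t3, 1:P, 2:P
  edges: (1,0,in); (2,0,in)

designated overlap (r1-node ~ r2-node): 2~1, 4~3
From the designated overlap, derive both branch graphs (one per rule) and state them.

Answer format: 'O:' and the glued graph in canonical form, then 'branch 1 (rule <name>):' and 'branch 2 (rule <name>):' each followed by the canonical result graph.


O:
nodes: 0:t1, 1:P, 2:P, 3:tok, 4:tok, 5:t2, 6:P
edges: (1,0,in); (2,0,in); (2,5,in); (3,1,on); (4,2,on); (5,6,out)
branch 1 (rule r1):
nodes: 0:t1, 1:P, 2:P, 5:t2, 6:P
edges: (1,0,in); (2,0,in); (2,5,in); (5,6,out)
branch 2 (rule r2):
nodes: 0:t1, 1:P, 2:P, 3:tok, 5:t2, 6:P, 7:tok
edges: (1,0,in); (2,0,in); (2,5,in); (3,1,on); (5,6,out); (7,6,on)


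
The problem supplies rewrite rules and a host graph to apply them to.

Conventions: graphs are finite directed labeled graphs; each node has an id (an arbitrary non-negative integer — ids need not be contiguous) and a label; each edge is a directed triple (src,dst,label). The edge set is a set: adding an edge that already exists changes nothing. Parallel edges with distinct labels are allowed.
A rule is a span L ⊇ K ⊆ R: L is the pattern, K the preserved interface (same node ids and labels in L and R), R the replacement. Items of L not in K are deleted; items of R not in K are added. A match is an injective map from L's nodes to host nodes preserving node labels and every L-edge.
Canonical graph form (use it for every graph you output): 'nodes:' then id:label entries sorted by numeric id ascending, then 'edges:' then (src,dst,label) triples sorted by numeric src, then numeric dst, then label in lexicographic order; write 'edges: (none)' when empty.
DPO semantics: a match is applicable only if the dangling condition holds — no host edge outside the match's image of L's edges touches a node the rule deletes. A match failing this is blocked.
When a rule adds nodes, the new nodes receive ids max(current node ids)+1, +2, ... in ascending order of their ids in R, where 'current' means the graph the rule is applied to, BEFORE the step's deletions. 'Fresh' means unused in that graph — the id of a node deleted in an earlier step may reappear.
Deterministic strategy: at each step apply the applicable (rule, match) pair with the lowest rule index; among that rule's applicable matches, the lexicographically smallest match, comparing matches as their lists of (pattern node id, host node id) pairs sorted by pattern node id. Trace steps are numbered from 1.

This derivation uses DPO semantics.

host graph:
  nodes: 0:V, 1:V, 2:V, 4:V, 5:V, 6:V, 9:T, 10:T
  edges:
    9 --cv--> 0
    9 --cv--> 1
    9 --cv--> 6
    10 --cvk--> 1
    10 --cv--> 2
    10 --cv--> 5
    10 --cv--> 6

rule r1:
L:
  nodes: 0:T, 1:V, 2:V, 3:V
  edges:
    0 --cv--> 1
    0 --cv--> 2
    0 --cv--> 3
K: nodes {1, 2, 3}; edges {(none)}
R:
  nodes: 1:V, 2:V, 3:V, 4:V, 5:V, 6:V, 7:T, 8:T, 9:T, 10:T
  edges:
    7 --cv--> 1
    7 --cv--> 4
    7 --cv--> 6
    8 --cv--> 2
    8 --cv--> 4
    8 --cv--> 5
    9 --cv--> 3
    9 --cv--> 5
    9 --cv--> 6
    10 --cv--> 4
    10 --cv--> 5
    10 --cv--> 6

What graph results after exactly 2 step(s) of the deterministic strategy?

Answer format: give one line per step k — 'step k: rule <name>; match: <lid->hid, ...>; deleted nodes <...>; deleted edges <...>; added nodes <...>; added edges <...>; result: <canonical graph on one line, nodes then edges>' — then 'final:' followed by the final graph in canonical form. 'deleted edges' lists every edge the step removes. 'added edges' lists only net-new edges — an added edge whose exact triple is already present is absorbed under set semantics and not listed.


step 1: rule r1; match: 0->9, 1->0, 2->1, 3->6; deleted nodes 9; deleted edges (9,0,cv); (9,1,cv); (9,6,cv); added nodes 11, 12, 13, 14, 15, 16, 17; added edges (14,0,cv); (14,11,cv); (14,13,cv); (15,1,cv); (15,11,cv); (15,12,cv); (16,6,cv); (16,12,cv); (16,13,cv); (17,11,cv); (17,12,cv); (17,13,cv); result: nodes: 0:V, 1:V, 2:V, 4:V, 5:V, 6:V, 10:T, 11:V, 12:V, 13:V, 14:T, 15:T, 16:T, 17:T edges: (10,1,cvk); (10,2,cv); (10,5,cv); (10,6,cv); (14,0,cv); (14,11,cv); (14,13,cv); (15,1,cv); (15,11,cv); (15,12,cv); (16,6,cv); (16,12,cv); (16,13,cv); (17,11,cv); (17,12,cv); (17,13,cv)
step 2: rule r1; match: 0->14, 1->0, 2->11, 3->13; deleted nodes 14; deleted edges (14,0,cv); (14,11,cv); (14,13,cv); added nodes 18, 19, 20, 21, 22, 23, 24; added edges (21,0,cv); (21,18,cv); (21,20,cv); (22,11,cv); (22,18,cv); (22,19,cv); (23,13,cv); (23,19,cv); (23,20,cv); (24,18,cv); (24,19,cv); (24,20,cv); result: nodes: 0:V, 1:V, 2:V, 4:V, 5:V, 6:V, 10:T, 11:V, 12:V, 13:V, 15:T, 16:T, 17:T, 18:V, 19:V, 20:V, 21:T, 22:T, 23:T, 24:T edges: (10,1,cvk); (10,2,cv); (10,5,cv); (10,6,cv); (15,1,cv); (15,11,cv); (15,12,cv); (16,6,cv); (16,12,cv); (16,13,cv); (17,11,cv); (17,12,cv); (17,13,cv); (21,0,cv); (21,18,cv); (21,20,cv); (22,11,cv); (22,18,cv); (22,19,cv); (23,13,cv); (23,19,cv); (23,20,cv); (24,18,cv); (24,19,cv); (24,20,cv)
final:
nodes: 0:V, 1:V, 2:V, 4:V, 5:V, 6:V, 10:T, 11:V, 12:V, 13:V, 15:T, 16:T, 17:T, 18:V, 19:V, 20:V, 21:T, 22:T, 23:T, 24:T
edges: (10,1,cvk); (10,2,cv); (10,5,cv); (10,6,cv); (15,1,cv); (15,11,cv); (15,12,cv); (16,6,cv); (16,12,cv); (16,13,cv); (17,11,cv); (17,12,cv); (17,13,cv); (21,0,cv); (21,18,cv); (21,20,cv); (22,11,cv); (22,18,cv); (22,19,cv); (23,13,cv); (23,19,cv); (23,20,cv); (24,18,cv); (24,19,cv); (24,20,cv)


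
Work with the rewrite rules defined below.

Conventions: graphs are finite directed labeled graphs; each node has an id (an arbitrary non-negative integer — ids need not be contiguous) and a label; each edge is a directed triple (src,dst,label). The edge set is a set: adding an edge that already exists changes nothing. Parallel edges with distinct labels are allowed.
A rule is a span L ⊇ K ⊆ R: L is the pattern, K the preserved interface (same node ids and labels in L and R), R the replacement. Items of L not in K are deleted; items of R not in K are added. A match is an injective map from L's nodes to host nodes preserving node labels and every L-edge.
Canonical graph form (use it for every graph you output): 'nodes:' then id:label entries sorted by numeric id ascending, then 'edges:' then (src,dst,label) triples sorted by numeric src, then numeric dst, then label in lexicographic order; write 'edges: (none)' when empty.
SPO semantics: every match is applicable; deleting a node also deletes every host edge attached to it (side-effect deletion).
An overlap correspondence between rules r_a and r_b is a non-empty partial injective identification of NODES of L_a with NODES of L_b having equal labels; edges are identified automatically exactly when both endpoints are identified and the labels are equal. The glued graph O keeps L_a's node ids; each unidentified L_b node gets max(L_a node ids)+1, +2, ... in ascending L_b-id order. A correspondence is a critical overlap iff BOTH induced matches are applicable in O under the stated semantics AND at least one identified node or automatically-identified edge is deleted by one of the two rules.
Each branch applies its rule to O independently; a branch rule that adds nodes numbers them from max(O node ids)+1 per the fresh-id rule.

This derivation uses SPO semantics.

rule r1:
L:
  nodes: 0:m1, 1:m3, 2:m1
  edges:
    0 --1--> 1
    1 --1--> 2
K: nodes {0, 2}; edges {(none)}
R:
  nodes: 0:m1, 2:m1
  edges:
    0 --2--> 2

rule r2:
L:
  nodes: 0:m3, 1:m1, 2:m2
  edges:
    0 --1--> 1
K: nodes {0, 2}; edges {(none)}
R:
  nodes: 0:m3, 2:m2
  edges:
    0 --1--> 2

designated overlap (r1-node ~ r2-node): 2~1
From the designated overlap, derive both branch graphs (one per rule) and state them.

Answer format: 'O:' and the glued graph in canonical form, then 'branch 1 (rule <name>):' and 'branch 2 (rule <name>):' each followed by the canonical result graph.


O:
nodes: 0:m1, 1:m3, 2:m1, 3:m3, 4:m2
edges: (0,1,1); (1,2,1); (3,2,1)
branch 1 (rule r1):
nodes: 0:m1, 2:m1, 3:m3, 4:m2
edges: (0,2,2); (3,2,1)
branch 2 (rule r2):
nodes: 0:m1, 1:m3, 3:m3, 4:m2
edges: (0,1,1); (3,4,1)


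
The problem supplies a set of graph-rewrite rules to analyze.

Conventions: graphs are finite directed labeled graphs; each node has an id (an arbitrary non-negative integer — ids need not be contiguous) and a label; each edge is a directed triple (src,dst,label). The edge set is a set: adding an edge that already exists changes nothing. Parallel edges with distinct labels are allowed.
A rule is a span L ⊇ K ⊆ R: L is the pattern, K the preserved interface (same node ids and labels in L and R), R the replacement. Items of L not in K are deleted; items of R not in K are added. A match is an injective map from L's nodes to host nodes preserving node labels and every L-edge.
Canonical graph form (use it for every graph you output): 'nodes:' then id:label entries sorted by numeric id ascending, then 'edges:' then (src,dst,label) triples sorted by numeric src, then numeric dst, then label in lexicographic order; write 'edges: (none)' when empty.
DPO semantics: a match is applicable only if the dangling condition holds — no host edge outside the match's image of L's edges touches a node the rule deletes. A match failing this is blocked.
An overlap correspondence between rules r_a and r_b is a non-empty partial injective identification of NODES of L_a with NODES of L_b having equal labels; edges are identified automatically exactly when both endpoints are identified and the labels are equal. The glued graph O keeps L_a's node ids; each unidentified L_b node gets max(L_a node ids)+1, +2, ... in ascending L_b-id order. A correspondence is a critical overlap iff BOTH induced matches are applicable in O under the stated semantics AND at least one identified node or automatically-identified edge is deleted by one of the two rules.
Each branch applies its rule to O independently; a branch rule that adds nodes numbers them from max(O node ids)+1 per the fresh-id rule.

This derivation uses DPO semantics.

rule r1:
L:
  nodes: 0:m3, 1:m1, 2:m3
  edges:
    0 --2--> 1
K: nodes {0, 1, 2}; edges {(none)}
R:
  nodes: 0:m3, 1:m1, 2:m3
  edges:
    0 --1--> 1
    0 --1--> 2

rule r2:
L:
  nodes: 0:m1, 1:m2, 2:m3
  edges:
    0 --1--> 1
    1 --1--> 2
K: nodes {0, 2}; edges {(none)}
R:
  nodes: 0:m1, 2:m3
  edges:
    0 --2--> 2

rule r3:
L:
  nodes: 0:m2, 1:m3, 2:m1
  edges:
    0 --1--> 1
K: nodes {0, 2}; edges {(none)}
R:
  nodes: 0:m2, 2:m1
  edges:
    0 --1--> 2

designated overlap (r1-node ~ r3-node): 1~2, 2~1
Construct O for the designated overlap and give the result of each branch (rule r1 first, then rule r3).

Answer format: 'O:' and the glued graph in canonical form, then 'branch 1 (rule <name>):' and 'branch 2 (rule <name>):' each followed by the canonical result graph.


O:
nodes: 0:m3, 1:m1, 2:m3, 3:m2
edges: (0,1,2); (3,2,1)
branch 1 (rule r1):
nodes: 0:m3, 1:m1, 2:m3, 3:m2
edges: (0,1,1); (0,2,1); (3,2,1)
branch 2 (rule r3):
nodes: 0:m3, 1:m1, 3:m2
edges: (0,1,2); (3,1,1)


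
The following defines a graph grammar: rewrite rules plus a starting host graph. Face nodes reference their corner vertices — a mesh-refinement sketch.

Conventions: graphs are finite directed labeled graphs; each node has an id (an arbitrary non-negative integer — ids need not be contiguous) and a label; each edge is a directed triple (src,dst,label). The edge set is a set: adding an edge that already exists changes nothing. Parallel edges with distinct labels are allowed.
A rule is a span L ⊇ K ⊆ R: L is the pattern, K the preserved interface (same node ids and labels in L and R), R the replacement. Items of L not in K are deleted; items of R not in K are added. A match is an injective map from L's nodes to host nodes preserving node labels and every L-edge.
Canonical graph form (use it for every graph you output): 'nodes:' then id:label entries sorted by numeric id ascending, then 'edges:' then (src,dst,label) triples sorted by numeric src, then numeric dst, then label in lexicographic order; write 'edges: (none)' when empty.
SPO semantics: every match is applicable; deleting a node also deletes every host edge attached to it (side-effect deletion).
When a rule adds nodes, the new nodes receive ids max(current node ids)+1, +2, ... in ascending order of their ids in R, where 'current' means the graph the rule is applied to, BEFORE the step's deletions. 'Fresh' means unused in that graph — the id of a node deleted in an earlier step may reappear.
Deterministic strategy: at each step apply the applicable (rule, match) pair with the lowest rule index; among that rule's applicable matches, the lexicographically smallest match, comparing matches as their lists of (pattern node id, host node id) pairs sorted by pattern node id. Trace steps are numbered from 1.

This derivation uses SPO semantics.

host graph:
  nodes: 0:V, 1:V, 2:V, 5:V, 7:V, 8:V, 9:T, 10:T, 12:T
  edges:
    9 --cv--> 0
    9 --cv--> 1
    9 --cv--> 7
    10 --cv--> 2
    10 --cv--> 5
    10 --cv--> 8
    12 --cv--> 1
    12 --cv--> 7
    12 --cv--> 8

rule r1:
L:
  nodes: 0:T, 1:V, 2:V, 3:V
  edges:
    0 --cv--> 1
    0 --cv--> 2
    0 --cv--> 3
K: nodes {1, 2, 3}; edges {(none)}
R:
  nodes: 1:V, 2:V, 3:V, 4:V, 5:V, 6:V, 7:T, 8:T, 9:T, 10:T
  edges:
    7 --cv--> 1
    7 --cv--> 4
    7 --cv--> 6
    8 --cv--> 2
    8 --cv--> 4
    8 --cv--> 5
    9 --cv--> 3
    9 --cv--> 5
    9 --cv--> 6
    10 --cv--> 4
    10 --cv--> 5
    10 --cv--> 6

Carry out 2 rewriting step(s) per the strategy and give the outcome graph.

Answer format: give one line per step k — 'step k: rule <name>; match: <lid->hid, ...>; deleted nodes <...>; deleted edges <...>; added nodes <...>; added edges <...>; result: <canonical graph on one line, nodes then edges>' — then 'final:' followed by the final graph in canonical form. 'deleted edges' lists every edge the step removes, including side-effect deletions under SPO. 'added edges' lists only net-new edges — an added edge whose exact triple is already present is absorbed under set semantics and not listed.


step 1: rule r1; match: 0->9, 1->0, 2->1, 3->7; deleted nodes 9; deleted edges (9,0,cv); (9,1,cv); (9,7,cv); added nodes 13, 14, 15, 16, 17, 18, 19; added edges (16,0,cv); (16,13,cv); (16,15,cv); (17,1,cv); (17,13,cv); (17,14,cv); (18,7,cv); (18,14,cv); (18,15,cv); (19,13,cv); (19,14,cv); (19,15,cv); result: nodes: 0:V, 1:V, 2:V, 5:V, 7:V, 8:V, 10:T, 12:T, 13:V, 14:V, 15:V, 16:T, 17:T, 18:T, 19:T edges: (10,2,cv); (10,5,cv); (10,8,cv); (12,1,cv); (12,7,cv); (12,8,cv); (16,0,cv); (16,13,cv); (16,15,cv); (17,1,cv); (17,13,cv); (17,14,cv); (18,7,cv); (18,14,cv); (18,15,cv); (19,13,cv); (19,14,cv); (19,15,cv)
step 2: rule r1; match: 0->10, 1->2, 2->5, 3->8; deleted nodes 10; deleted edges (10,2,cv); (10,5,cv); (10,8,cv); added nodes 20, 21, 22, 23, 24, 25, 26; added edges (23,2,cv); (23,20,cv); (23,22,cv); (24,5,cv); (24,20,cv); (24,21,cv); (25,8,cv); (25,21,cv); (25,22,cv); (26,20,cv); (26,21,cv); (26,22,cv); result: nodes: 0:V, 1:V, 2:V, 5:V, 7:V, 8:V, 12:T, 13:V, 14:V, 15:V, 16:T, 17:T, 18:T, 19:T, 20:V, 21:V, 22:V, 23:T, 24:T, 25:T, 26:T edges: (12,1,cv); (12,7,cv); (12,8,cv); (16,0,cv); (16,13,cv); (16,15,cv); (17,1,cv); (17,13,cv); (17,14,cv); (18,7,cv); (18,14,cv); (18,15,cv); (19,13,cv); (19,14,cv); (19,15,cv); (23,2,cv); (23,20,cv); (23,22,cv); (24,5,cv); (24,20,cv); (24,21,cv); (25,8,cv); (25,21,cv); (25,22,cv); (26,20,cv); (26,21,cv); (26,22,cv)
final:
nodes: 0:V, 1:V, 2:V, 5:V, 7:V, 8:V, 12:T, 13:V, 14:V, 15:V, 16:T, 17:T, 18:T, 19:T, 20:V, 21:V, 22:V, 23:T, 24:T, 25:T, 26:T
edges: (12,1,cv); (12,7,cv); (12,8,cv); (16,0,cv); (16,13,cv); (16,15,cv); (17,1,cv); (17,13,cv); (17,14,cv); (18,7,cv); (18,14,cv); (18,15,cv); (19,13,cv); (19,14,cv); (19,15,cv); (23,2,cv); (23,20,cv); (23,22,cv); (24,5,cv); (24,20,cv); (24,21,cv); (25,8,cv); (25,21,cv); (25,22,cv); (26,20,cv); (26,21,cv); (26,22,cv)
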